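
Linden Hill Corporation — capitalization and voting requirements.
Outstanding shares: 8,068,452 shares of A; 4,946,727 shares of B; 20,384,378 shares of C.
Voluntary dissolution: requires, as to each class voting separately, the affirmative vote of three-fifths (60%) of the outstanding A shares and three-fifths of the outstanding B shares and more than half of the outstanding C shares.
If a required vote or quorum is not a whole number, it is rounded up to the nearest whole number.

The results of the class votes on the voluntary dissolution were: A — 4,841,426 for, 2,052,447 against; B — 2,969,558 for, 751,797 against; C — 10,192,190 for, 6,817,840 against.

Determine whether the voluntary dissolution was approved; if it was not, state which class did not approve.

Approved — every class gave the required vote.

A: 3/5 of 8068452 = 4841071.20, rounded up to 4841072; 4,841,072 required, 4,841,426 in favor — approved.
B: 3/5 of 4946727 = 2968036.20, rounded up to 2968037; 2,968,037 required, 2,969,558 in favor — approved.
C: a majority of 20384378 is 10192190; 10,192,190 required, 10,192,190 in favor — approved.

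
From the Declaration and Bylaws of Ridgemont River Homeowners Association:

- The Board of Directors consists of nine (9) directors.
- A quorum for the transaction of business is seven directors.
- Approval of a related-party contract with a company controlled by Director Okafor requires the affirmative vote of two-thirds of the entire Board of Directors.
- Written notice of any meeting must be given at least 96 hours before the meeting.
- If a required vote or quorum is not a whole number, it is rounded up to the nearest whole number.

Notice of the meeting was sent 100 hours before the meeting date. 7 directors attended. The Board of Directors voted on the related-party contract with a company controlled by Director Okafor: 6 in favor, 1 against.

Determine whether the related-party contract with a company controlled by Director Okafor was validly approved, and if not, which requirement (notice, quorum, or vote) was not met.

Notice: 100 hours given; 96 required (100 ≥ 96). Satisfied.
Quorum: 7 present; quorum is 7. Satisfied.
Vote: the related-party contract with a company controlled by Director Okafor requires two-thirds of the entire Board of Directors (9). 2/3 of 9 = 6, so 6 affirmative votes are needed; 6 voted in favor. Satisfied.

Valid — all requirements satisfied.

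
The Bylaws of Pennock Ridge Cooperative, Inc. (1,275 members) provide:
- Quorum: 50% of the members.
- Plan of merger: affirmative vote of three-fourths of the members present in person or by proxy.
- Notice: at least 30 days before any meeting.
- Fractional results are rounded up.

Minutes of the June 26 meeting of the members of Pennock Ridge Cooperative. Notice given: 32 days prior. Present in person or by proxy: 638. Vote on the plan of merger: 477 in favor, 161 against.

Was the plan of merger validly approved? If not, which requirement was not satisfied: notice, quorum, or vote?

Invalid — vote requirement not satisfied.

Notice: 32 days given; 30 required. Satisfied.
Quorum: 50% of 1,275 = 637.50, rounded up to 638; 638 present. Satisfied.
Vote: requires three-fourths of those present (638); 3/4 of 638 = 478.50, rounded up to 479, so 479 needed; 477 in favor. Not satisfied.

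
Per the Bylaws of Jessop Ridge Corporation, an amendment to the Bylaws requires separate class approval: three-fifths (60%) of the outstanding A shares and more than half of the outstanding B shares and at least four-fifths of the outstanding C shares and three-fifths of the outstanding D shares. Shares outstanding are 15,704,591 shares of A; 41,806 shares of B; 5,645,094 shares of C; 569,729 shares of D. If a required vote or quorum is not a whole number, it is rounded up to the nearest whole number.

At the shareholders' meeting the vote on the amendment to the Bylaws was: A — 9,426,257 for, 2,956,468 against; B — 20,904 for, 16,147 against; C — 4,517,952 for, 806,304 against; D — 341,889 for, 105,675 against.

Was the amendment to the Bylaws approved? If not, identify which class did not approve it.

A: 3/5 of 15704591 = 9422754.60, rounded up to 9422755; 9,422,755 required, 9,426,257 in favor — approved.
B: a majority of 41806 is 20904; 20,904 required, 20,904 in favor — approved.
C: 4/5 of 5645094 = 4516075.20, rounded up to 4516076; 4,516,076 required, 4,517,952 in favor — approved.
D: 3/5 of 569729 = 341837.40, rounded up to 341838; 341,838 required, 341,889 in favor — approved.

Approved — every class gave the required vote.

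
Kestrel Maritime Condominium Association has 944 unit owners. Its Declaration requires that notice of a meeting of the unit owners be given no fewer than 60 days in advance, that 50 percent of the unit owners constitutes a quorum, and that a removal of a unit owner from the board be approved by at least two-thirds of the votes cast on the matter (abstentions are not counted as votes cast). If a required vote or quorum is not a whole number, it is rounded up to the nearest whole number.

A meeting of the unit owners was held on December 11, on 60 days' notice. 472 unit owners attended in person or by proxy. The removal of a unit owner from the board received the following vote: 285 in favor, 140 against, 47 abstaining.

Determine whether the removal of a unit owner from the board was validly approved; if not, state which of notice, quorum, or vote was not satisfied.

Valid — all requirements satisfied.

Notice: 60 days given; 60 required. Satisfied.
Quorum: 50% of 944 = 472; 472 present. Satisfied.
Vote: requires two-thirds of the votes cast (472 − 47 abstaining = 425); 2/3 of 425 = 283.33, rounded up to 284, so 284 needed; 285 in favor. Satisfied.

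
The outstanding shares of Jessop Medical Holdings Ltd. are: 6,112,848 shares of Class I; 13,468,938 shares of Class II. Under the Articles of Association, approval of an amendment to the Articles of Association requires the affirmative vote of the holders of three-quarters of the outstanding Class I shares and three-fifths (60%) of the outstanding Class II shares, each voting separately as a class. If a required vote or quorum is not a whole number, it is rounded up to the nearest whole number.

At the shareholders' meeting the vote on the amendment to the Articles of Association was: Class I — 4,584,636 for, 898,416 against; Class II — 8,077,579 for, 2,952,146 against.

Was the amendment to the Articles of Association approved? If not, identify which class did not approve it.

Class I: 3/4 of 6112848 = 4584636; 4,584,636 required, 4,584,636 in favor — approved.
Class II: 3/5 of 13468938 = 8081362.80, rounded up to 8081363; 8,081,363 required, 8,077,579 in favor — not approved.

Not approved — the Class II shares did not give the required vote.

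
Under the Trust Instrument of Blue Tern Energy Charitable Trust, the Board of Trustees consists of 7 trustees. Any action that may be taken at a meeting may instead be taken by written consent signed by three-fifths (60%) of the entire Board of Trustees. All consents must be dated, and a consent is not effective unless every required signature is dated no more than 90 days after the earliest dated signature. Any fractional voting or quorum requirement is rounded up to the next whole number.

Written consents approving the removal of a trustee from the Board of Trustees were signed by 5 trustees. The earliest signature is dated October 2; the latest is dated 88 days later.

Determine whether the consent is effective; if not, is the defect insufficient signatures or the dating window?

Signatures required: three-fifths (60%) of 7 — 3/5 of 7 = 4.20, rounded up to 5, so 5 needed; 5 signed. Sufficient.
Dating window: the latest signature is 88 days after the earliest; the limit is 90 days. Within the window.

Effective — both the signature and dating-window requirements are satisfied.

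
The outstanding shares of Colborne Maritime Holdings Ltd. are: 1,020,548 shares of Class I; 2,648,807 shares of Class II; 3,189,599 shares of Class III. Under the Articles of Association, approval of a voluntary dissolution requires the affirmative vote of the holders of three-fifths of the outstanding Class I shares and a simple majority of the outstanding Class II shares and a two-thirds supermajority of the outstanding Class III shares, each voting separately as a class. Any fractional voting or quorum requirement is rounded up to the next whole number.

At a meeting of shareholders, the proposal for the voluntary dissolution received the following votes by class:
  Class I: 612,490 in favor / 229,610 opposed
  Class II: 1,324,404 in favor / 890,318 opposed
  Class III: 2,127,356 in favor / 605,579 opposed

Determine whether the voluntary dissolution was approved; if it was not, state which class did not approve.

Approved — every class gave the required vote.

Class I: 3/5 of 1020548 = 612328.80, rounded up to 612329; 612,329 required, 612,490 in favor — approved.
Class II: a majority of 2648807 is 1324404; 1,324,404 required, 1,324,404 in favor — approved.
Class III: 2/3 of 3189599 = 2126399.33, rounded up to 2126400; 2,126,400 required, 2,127,356 in favor — approved.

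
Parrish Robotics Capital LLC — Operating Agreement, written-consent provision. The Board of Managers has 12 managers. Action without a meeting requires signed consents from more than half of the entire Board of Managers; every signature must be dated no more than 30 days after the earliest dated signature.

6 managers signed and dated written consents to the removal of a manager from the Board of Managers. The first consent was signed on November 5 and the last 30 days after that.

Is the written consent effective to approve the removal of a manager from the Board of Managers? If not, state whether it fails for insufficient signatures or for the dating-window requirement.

Signatures required: more than half of 12 — a majority of 12 is 7, so 7 needed; 6 signed. Insufficient.
Dating window: the latest signature is 30 days after the earliest; the limit is 30 days. Within the window.

Not effective — insufficient signatures.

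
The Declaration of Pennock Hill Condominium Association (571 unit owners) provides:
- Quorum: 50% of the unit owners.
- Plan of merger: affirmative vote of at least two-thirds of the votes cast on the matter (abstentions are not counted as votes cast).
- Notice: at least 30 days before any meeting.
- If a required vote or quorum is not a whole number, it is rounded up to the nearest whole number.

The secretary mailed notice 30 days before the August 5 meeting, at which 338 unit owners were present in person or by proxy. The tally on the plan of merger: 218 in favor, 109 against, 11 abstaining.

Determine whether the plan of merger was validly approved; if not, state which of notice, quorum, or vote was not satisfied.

Valid — all requirements satisfied.

Notice: 30 days given; 30 required. Satisfied.
Quorum: 50% of 571 = 285.50, rounded up to 286; 338 present. Satisfied.
Vote: requires two-thirds of the votes cast (338 − 11 abstaining = 327); 2/3 of 327 = 218, so 218 needed; 218 in favor. Satisfied.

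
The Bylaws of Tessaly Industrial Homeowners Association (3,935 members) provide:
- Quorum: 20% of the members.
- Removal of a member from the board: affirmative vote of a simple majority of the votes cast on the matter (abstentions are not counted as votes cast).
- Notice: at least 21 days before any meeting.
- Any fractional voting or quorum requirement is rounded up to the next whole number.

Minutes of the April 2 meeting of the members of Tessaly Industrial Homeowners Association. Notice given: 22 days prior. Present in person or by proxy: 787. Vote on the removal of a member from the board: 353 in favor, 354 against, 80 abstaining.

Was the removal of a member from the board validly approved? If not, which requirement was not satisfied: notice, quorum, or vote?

Notice: 22 days given; 21 required. Satisfied.
Quorum: 20% of 3,935 = 787; 787 present. Satisfied.
Vote: requires a majority of the votes cast (787 − 80 abstaining = 707); a majority of 707 is 354, so 354 needed; 353 in favor. Not satisfied.

Invalid — vote requirement not satisfied.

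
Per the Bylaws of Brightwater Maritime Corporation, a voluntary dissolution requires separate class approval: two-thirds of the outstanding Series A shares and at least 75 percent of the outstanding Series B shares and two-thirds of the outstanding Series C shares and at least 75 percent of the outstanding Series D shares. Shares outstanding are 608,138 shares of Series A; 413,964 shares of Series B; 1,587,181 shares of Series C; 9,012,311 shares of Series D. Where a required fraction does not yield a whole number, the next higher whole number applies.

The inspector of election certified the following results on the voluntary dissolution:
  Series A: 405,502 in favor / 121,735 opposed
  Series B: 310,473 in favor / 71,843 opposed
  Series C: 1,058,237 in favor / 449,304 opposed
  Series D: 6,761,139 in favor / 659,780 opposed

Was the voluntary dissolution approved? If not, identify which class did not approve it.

Series A: 2/3 of 608138 = 405425.33, rounded up to 405426; 405,426 required, 405,502 in favor — approved.
Series B: 3/4 of 413964 = 310473; 310,473 required, 310,473 in favor — approved.
Series C: 2/3 of 1587181 = 1058120.67, rounded up to 1058121; 1,058,121 required, 1,058,237 in favor — approved.
Series D: 3/4 of 9012311 = 6759233.25, rounded up to 6759234; 6,759,234 required, 6,761,139 in favor — approved.

Approved — every class gave the required vote.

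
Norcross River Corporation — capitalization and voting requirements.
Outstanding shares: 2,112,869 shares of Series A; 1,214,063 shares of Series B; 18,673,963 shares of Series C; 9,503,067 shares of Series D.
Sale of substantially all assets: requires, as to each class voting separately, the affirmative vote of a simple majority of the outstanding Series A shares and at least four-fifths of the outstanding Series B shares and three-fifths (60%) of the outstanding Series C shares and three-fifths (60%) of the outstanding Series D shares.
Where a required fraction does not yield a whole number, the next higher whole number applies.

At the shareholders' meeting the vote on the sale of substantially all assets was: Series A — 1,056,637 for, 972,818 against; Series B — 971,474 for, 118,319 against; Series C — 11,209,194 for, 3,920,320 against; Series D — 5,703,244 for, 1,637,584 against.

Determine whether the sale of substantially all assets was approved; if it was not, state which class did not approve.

Series A: a majority of 2112869 is 1056435; 1,056,435 required, 1,056,637 in favor — approved.
Series B: 4/5 of 1214063 = 971250.40, rounded up to 971251; 971,251 required, 971,474 in favor — approved.
Series C: 3/5 of 18673963 = 11204377.80, rounded up to 11204378; 11,204,378 required, 11,209,194 in favor — approved.
Series D: 3/5 of 9503067 = 5701840.20, rounded up to 5701841; 5,701,841 required, 5,703,244 in favor — approved.

Approved — every class gave the required vote.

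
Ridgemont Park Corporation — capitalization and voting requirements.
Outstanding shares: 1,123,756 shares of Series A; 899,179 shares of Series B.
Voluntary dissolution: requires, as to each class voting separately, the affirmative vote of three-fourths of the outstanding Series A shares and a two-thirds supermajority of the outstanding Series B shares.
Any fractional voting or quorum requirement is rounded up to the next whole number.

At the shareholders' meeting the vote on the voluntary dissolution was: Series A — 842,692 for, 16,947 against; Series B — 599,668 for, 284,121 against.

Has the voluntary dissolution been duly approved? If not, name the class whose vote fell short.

Series A: 3/4 of 1123756 = 842817; 842,817 required, 842,692 in favor — not approved.
Series B: 2/3 of 899179 = 599452.67, rounded up to 599453; 599,453 required, 599,668 in favor — approved.

Not approved — the Series A shares did not give the required vote.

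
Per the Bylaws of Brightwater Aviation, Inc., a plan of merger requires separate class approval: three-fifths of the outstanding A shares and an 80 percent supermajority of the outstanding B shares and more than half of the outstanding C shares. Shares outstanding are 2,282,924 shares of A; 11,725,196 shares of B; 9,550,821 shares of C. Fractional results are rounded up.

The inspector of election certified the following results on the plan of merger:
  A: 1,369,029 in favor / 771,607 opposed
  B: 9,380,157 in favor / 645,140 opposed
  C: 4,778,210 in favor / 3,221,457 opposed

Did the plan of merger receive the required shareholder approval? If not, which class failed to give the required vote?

A: 3/5 of 2282924 = 1369754.40, rounded up to 1369755; 1,369,755 required, 1,369,029 in favor — not approved.
B: 4/5 of 11725196 = 9380156.80, rounded up to 9380157; 9,380,157 required, 9,380,157 in favor — approved.
C: a majority of 9550821 is 4775411; 4,775,411 required, 4,778,210 in favor — approved.

Not approved — the A shares did not give the required vote.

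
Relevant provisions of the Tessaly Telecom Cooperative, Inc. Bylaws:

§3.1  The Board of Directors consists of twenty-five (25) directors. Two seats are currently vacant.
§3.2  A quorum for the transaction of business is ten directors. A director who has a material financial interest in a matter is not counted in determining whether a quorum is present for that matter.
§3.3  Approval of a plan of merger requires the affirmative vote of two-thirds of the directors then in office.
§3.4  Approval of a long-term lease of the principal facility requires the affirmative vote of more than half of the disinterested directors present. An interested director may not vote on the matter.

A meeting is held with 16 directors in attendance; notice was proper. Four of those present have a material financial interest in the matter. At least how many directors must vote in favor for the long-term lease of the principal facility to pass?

7

The long-term lease of the principal facility requires a majority of the disinterested directors present (16 − 4 = 12).
A majority of 12 is 7.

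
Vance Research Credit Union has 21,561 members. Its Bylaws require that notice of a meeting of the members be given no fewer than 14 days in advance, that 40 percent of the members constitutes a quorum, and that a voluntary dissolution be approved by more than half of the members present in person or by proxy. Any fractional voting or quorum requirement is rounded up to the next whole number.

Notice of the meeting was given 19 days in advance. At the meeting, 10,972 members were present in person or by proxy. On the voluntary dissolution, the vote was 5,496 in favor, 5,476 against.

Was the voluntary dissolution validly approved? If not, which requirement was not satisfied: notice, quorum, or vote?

Valid — all requirements satisfied.

Notice: 19 days given; 14 required. Satisfied.
Quorum: 40% of 21,561 = 8,624.40, rounded up to 8,625; 10,972 present. Satisfied.
Vote: requires a majority of those present (10,972); a majority of 10972 is 5487, so 5,487 needed; 5,496 in favor. Satisfied.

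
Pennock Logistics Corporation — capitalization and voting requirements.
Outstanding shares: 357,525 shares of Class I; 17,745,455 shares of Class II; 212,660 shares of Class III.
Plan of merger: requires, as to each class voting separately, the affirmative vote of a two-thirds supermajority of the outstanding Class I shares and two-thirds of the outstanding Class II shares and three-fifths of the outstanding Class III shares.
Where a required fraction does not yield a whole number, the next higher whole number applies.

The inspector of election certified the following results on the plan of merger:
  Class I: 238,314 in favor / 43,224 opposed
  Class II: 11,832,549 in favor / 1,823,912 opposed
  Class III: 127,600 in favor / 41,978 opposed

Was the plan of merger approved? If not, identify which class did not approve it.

Class I: 2/3 of 357525 = 238350; 238,350 required, 238,314 in favor — not approved.
Class II: 2/3 of 17745455 = 11830303.33, rounded up to 11830304; 11,830,304 required, 11,832,549 in favor — approved.
Class III: 3/5 of 212660 = 127596; 127,596 required, 127,600 in favor — approved.

Not approved — the Class I shares did not give the required vote.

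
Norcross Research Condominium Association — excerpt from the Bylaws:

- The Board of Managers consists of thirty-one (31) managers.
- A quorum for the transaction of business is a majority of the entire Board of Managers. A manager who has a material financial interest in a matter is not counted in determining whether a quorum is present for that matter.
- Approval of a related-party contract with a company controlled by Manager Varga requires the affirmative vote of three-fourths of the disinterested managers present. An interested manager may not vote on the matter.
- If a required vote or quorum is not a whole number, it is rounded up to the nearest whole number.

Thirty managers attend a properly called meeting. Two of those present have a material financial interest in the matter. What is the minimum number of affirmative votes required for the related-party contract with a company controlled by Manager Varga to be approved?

21

The related-party contract with a company controlled by Manager Varga requires three-fourths of the disinterested managers present (30 − 2 = 28).
3/4 of 28 = 21.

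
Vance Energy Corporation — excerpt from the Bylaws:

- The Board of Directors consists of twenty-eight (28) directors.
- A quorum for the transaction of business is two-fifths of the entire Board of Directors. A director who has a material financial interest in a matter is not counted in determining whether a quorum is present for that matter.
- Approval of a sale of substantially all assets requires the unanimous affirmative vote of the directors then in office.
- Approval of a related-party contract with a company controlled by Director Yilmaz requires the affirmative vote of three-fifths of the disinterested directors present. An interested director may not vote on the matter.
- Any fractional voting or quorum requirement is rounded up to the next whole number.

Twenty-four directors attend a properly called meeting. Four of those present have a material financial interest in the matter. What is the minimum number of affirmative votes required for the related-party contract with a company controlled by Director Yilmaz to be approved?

The related-party contract with a company controlled by Director Yilmaz requires three-fifths of the disinterested directors present (24 − 4 = 20).
3/5 of 20 = 12.

12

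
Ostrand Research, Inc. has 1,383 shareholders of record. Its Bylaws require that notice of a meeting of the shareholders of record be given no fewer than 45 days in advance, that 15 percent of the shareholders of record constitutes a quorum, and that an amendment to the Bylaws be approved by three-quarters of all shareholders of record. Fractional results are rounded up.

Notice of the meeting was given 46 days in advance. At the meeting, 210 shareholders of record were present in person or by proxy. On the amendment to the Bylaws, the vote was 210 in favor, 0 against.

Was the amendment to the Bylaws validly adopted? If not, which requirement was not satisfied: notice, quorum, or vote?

Notice: 46 days given; 45 required. Satisfied.
Quorum: 15% of 1,383 = 207.45, rounded up to 208; 210 present. Satisfied.
Vote: requires three-fourths of all shareholders of record (1,383); 3/4 of 1383 = 1037.25, rounded up to 1038, so 1,038 needed; 210 in favor. Not satisfied.

Invalid — vote requirement not satisfied.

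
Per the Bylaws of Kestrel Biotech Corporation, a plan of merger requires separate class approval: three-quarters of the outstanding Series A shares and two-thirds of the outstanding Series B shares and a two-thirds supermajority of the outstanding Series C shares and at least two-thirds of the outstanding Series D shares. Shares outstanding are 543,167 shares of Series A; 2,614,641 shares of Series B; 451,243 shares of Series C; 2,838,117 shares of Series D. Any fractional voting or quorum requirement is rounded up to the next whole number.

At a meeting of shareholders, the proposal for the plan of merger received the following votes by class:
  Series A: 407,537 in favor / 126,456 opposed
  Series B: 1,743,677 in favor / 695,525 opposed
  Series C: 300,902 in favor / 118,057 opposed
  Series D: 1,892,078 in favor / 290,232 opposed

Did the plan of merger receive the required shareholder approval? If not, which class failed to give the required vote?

Series A: 3/4 of 543167 = 407375.25, rounded up to 407376; 407,376 required, 407,537 in favor — approved.
Series B: 2/3 of 2614641 = 1743094; 1,743,094 required, 1,743,677 in favor — approved.
Series C: 2/3 of 451243 = 300828.67, rounded up to 300829; 300,829 required, 300,902 in favor — approved.
Series D: 2/3 of 2838117 = 1892078; 1,892,078 required, 1,892,078 in favor — approved.

Approved — every class gave the required vote.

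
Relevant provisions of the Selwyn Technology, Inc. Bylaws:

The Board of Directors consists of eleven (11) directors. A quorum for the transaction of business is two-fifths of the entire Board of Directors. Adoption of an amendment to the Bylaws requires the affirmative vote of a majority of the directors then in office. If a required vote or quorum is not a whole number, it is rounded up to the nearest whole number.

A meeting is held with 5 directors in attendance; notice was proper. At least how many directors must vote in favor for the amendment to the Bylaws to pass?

6

The amendment to the Bylaws requires a majority of the directors then in office (11).
A majority of 11 is 6.
(Only 5 can vote, so the amendment to the Bylaws cannot pass at this meeting, but the required vote is still 6.)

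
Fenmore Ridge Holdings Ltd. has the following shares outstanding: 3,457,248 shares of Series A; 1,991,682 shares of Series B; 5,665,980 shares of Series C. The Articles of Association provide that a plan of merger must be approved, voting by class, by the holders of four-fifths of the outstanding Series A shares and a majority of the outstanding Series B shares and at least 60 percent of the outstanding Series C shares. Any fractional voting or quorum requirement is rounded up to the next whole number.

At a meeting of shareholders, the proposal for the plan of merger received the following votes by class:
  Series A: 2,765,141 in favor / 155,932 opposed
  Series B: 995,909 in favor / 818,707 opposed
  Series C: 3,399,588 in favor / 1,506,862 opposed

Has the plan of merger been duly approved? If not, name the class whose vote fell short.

Not approved — the Series A shares did not give the required vote.

Series A: 4/5 of 3457248 = 2765798.40, rounded up to 2765799; 2,765,799 required, 2,765,141 in favor — not approved.
Series B: a majority of 1991682 is 995842; 995,842 required, 995,909 in favor — approved.
Series C: 3/5 of 5665980 = 3399588; 3,399,588 required, 3,399,588 in favor — approved.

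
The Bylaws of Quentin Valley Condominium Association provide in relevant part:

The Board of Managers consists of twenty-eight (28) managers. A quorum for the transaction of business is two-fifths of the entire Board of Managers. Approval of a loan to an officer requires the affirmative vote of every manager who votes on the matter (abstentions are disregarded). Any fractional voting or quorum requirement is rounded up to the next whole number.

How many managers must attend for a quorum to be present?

2/5 of 28 = 11.20, rounded up to 12.

12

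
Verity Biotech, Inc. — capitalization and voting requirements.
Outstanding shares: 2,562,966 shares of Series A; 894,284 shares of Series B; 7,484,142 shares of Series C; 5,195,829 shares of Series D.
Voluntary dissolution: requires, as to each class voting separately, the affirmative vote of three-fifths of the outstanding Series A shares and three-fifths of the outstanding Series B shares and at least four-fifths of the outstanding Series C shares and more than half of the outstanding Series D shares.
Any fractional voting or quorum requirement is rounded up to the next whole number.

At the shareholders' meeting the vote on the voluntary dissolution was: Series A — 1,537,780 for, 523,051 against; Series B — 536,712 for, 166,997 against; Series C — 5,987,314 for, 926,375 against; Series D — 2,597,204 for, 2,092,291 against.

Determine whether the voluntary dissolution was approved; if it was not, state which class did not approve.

Not approved — the Series D shares did not give the required vote.

Series A: 3/5 of 2562966 = 1537779.60, rounded up to 1537780; 1,537,780 required, 1,537,780 in favor — approved.
Series B: 3/5 of 894284 = 536570.40, rounded up to 536571; 536,571 required, 536,712 in favor — approved.
Series C: 4/5 of 7484142 = 5987313.60, rounded up to 5987314; 5,987,314 required, 5,987,314 in favor — approved.
Series D: a majority of 5195829 is 2597915; 2,597,915 required, 2,597,204 in favor — not approved.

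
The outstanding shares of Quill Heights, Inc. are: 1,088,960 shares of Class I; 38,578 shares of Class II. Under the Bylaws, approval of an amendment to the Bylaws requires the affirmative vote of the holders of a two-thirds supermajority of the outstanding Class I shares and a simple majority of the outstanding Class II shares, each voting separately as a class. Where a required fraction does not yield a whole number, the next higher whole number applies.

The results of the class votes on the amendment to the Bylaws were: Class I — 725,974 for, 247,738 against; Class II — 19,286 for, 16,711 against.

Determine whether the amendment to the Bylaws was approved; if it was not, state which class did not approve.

Not approved — the Class II shares did not give the required vote.

Class I: 2/3 of 1088960 = 725973.33, rounded up to 725974; 725,974 required, 725,974 in favor — approved.
Class II: a majority of 38578 is 19290; 19,290 required, 19,286 in favor — not approved.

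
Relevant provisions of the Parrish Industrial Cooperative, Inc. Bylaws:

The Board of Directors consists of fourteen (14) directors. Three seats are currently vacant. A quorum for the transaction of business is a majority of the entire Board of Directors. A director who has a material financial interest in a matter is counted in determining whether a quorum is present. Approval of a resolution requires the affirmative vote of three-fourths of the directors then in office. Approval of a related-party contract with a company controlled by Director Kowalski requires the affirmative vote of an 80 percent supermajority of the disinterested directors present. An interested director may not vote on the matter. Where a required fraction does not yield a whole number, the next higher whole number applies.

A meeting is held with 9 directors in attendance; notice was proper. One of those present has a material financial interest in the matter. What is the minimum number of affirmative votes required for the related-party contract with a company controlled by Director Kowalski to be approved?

7

The related-party contract with a company controlled by Director Kowalski requires four-fifths of the disinterested directors present (9 − 1 = 8).
4/5 of 8 = 6.40, rounded up to 7.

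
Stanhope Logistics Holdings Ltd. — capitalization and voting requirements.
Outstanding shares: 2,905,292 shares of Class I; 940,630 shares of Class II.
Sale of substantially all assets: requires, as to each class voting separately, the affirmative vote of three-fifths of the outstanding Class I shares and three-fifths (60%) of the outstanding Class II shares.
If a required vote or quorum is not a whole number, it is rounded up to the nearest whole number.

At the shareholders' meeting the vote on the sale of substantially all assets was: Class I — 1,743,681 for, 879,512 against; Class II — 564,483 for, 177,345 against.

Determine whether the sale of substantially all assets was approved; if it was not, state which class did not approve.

Approved — every class gave the required vote.

Class I: 3/5 of 2905292 = 1743175.20, rounded up to 1743176; 1,743,176 required, 1,743,681 in favor — approved.
Class II: 3/5 of 940630 = 564378; 564,378 required, 564,483 in favor — approved.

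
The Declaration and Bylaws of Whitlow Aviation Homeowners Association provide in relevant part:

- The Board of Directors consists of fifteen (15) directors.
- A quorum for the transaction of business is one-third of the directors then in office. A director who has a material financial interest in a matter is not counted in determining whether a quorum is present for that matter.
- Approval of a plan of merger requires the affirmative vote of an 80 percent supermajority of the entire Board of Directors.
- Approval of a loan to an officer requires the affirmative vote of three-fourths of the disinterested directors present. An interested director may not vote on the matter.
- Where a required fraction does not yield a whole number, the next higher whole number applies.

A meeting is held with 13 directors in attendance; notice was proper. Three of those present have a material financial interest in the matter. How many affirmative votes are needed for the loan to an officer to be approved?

8

The loan to an officer requires three-fourths of the disinterested directors present (13 − 3 = 10).
3/4 of 10 = 7.50, rounded up to 8.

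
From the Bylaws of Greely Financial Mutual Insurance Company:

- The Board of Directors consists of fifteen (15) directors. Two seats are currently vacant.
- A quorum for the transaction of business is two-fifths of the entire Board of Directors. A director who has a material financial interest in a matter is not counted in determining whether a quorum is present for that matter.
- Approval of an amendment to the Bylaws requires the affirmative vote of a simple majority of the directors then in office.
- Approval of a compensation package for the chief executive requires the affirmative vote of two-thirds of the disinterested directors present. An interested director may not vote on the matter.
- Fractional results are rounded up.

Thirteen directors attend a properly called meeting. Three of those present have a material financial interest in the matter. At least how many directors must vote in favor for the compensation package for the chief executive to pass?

7

The compensation package for the chief executive requires two-thirds of the disinterested directors present (13 − 3 = 10).
2/3 of 10 = 6.67, rounded up to 7.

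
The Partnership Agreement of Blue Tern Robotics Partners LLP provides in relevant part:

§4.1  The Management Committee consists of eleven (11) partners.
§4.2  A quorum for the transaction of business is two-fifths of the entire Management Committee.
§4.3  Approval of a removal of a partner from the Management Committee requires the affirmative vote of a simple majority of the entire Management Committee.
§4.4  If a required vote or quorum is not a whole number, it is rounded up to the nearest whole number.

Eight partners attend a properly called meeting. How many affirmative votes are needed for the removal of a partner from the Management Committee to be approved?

The removal of a partner from the Management Committee requires a majority of the entire Management Committee (11).
A majority of 11 is 6.

6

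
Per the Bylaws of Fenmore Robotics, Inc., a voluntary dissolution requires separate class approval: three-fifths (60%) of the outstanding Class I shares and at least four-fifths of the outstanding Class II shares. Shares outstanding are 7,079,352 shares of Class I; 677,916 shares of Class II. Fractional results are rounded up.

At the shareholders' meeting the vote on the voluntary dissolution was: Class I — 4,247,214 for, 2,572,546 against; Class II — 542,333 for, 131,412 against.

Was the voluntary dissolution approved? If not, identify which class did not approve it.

Class I: 3/5 of 7079352 = 4247611.20, rounded up to 4247612; 4,247,612 required, 4,247,214 in favor — not approved.
Class II: 4/5 of 677916 = 542332.80, rounded up to 542333; 542,333 required, 542,333 in favor — approved.

Not approved — the Class I shares did not give the required vote.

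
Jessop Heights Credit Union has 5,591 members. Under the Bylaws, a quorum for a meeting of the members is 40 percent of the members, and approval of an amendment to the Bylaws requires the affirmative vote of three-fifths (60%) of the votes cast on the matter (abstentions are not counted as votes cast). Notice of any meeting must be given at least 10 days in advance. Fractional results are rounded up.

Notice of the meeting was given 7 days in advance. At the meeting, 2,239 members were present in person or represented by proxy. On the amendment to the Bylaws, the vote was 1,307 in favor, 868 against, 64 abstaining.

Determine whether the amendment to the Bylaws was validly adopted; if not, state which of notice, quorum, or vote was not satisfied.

Invalid — notice requirement not satisfied.

Notice: 7 days given; 10 required. Not satisfied.
Quorum: 40% of 5,591 = 2,236.40, rounded up to 2,237; 2,239 present. Satisfied.
Vote: requires three-fifths of the votes cast (2,239 − 64 abstaining = 2,175); 3/5 of 2175 = 1305, so 1,305 needed; 1,307 in favor. Satisfied.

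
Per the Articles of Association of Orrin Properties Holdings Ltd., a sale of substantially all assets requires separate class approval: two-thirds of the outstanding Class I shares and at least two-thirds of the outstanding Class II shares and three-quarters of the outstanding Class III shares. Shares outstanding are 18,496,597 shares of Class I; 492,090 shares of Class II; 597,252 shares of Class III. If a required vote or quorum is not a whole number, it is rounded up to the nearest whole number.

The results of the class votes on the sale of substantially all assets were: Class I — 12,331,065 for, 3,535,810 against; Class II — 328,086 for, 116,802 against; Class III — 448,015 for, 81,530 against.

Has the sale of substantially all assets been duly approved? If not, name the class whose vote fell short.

Class I: 2/3 of 18496597 = 12331064.67, rounded up to 12331065; 12,331,065 required, 12,331,065 in favor — approved.
Class II: 2/3 of 492090 = 328060; 328,060 required, 328,086 in favor — approved.
Class III: 3/4 of 597252 = 447939; 447,939 required, 448,015 in favor — approved.

Approved — every class gave the required vote.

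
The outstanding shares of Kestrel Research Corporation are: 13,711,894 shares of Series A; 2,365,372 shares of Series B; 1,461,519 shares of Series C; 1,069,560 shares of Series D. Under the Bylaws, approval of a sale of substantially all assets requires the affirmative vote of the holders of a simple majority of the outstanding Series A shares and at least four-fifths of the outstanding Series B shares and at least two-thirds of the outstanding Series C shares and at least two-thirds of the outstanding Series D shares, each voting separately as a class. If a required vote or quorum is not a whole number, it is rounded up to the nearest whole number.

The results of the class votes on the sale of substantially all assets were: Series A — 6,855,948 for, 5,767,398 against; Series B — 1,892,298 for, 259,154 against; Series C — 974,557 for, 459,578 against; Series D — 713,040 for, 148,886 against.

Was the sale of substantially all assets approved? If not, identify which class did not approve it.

Approved — every class gave the required vote.

Series A: a majority of 13711894 is 6855948; 6,855,948 required, 6,855,948 in favor — approved.
Series B: 4/5 of 2365372 = 1892297.60, rounded up to 1892298; 1,892,298 required, 1,892,298 in favor — approved.
Series C: 2/3 of 1461519 = 974346; 974,346 required, 974,557 in favor — approved.
Series D: 2/3 of 1069560 = 713040; 713,040 required, 713,040 in favor — approved.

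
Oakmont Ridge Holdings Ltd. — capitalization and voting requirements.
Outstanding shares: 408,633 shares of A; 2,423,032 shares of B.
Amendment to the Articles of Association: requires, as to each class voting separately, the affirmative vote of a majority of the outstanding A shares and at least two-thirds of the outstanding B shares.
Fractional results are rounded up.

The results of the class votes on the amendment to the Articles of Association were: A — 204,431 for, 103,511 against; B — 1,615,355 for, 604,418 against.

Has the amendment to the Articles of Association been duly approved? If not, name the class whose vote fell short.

Approved — every class gave the required vote.

A: a majority of 408633 is 204317; 204,317 required, 204,431 in favor — approved.
B: 2/3 of 2423032 = 1615354.67, rounded up to 1615355; 1,615,355 required, 1,615,355 in favor — approved.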